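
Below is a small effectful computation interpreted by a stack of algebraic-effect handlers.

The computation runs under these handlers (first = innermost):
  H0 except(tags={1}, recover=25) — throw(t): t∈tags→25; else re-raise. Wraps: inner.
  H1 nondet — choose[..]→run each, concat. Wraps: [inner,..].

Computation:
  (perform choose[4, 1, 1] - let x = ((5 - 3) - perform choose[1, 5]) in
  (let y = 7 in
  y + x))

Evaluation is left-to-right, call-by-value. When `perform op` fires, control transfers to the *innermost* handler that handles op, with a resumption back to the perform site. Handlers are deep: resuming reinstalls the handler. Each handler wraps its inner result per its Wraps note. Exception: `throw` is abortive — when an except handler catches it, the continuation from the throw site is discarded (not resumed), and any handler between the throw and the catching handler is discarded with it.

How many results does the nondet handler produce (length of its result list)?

Answer: 6

Evaluation trace:
choose[4, 1, 1] @ H1
  branch[0] choose=4:
    choose[1, 5] @ H1
      branch[0] choose=1:
        H0 returns -4
        H1 returns [-4]
      branch[1] choose=5:
        H0 returns 0
        H1 returns [0]
  branch[1] choose=1:
    choose[1, 5] @ H1
      branch[0] choose=1:
        H0 returns -7
        H1 returns [-7]
      branch[1] choose=5:
        H0 returns -3
        H1 returns [-3]
  branch[2] choose=1:
    choose[1, 5] @ H1
      branch[0] choose=1:
        H0 returns -7
        H1 returns [-7]
      branch[1] choose=5:
        H0 returns -3
        H1 returns [-3]
= [-4, 0, -7, -3, -7, -3]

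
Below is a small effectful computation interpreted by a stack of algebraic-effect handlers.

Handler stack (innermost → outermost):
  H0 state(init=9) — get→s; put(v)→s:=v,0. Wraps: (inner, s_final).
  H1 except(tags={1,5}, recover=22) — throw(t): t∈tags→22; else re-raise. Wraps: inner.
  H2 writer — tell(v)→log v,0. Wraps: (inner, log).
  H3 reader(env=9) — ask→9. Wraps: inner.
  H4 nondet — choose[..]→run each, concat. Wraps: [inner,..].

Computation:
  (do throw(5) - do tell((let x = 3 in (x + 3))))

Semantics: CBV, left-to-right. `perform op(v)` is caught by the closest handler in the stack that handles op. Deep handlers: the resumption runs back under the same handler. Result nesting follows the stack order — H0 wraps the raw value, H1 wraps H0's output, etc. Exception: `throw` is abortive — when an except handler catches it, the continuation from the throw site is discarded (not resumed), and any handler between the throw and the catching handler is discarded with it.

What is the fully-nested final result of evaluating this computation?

Evaluation trace:
throw(5) @ H1 caught ⇒ 22
H2 returns (22, ())
H3 returns (22, ())
H4 returns [(22, ())]
= [(22, ())]

Answer: [(22, ())]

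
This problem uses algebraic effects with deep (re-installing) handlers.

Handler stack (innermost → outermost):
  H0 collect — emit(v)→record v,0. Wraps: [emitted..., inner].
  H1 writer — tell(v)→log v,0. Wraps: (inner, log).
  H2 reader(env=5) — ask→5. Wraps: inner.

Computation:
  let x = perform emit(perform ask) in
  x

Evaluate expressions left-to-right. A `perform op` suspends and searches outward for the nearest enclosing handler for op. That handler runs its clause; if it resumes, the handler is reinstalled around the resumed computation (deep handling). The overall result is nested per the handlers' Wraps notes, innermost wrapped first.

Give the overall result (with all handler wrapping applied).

Answer: ([5, 0], ())

Evaluation trace:
ask @ H2 ⇒ 5
emit(5) @ H0 ⇒ out+=5
H0 returns [5, 0]
H1 returns ([5, 0], ())
H2 returns ([5, 0], ())
= ([5, 0], ())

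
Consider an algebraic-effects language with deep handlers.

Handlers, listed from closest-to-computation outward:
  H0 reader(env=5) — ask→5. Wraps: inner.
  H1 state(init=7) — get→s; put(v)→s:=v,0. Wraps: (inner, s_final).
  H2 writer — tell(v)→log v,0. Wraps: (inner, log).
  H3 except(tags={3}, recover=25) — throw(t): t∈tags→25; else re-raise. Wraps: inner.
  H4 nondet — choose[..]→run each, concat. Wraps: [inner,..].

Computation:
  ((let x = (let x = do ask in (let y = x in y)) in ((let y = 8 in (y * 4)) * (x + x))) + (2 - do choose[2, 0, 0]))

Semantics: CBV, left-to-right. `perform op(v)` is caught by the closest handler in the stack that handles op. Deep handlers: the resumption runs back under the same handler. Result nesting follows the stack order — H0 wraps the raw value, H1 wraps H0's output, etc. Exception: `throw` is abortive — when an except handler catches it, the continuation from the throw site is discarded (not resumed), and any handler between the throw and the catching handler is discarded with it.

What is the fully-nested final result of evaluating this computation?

Answer: [((320, 7), ()), ((322, 7), ()), ((322, 7), ())]

Evaluation trace:
ask @ H0 ⇒ 5
choose[2, 0, 0] @ H4
  branch[0] choose=2:
    H0 returns 320
    H1 returns (320, 7)
    H2 returns ((320, 7), ())
    H3 returns ((320, 7), ())
    H4 returns [((320, 7), ())]
  branch[1] choose=0:
    H0 returns 322
    H1 returns (322, 7)
    H2 returns ((322, 7), ())
    H3 returns ((322, 7), ())
    H4 returns [((322, 7), ())]
  branch[2] choose=0:
    H0 returns 322
    H1 returns (322, 7)
    H2 returns ((322, 7), ())
    H3 returns ((322, 7), ())
    H4 returns [((322, 7), ())]
= [((320, 7), ()), ((322, 7), ()), ((322, 7), ())]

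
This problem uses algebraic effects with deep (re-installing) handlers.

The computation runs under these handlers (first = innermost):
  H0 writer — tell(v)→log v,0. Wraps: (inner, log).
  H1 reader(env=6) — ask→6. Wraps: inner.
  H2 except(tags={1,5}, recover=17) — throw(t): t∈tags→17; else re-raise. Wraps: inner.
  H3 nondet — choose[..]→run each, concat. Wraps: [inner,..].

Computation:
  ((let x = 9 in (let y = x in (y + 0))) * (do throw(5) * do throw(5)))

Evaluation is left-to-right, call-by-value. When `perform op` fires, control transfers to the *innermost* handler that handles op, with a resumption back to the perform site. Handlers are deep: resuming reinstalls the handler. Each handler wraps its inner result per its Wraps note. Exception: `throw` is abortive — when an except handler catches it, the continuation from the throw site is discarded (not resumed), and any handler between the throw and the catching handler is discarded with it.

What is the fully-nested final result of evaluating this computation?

Answer: [17]

Working:
throw(5) @ H2 caught ⇒ 17
H3 returns [17]
= [17]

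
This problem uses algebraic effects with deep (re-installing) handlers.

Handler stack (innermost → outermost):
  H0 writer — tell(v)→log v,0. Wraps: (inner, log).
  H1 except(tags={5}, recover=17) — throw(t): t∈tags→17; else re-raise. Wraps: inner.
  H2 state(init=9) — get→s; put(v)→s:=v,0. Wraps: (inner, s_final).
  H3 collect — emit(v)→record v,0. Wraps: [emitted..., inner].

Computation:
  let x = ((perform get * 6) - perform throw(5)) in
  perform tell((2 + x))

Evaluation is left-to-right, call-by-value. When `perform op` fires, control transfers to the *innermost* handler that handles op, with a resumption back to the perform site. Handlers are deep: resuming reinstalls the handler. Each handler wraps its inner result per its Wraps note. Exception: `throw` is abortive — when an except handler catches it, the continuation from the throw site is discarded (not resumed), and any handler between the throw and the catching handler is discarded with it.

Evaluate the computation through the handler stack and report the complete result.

Step-by-step:
get @ H2 ⇒ 9
throw(5) @ H1 caught ⇒ 17
H2 returns (17, 9)
H3 returns [(17, 9)]
= [(17, 9)]

Answer: [(17, 9)]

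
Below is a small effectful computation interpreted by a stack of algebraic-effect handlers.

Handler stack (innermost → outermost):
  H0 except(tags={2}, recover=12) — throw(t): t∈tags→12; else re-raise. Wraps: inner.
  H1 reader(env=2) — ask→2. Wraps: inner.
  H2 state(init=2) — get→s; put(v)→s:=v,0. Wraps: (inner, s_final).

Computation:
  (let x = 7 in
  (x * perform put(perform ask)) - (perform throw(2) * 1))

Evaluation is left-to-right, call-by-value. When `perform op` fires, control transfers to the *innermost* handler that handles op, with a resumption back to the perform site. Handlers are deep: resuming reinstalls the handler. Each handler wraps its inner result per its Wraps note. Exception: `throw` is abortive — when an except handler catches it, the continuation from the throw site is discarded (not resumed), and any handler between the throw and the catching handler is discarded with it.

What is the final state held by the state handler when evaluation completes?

Answer: 2

Working:
ask @ H1 ⇒ 2
put(2) @ H2 ⇒ s:=2
throw(2) @ H0 caught ⇒ 12
H1 returns 12
H2 returns (12, 2)
= (12, 2)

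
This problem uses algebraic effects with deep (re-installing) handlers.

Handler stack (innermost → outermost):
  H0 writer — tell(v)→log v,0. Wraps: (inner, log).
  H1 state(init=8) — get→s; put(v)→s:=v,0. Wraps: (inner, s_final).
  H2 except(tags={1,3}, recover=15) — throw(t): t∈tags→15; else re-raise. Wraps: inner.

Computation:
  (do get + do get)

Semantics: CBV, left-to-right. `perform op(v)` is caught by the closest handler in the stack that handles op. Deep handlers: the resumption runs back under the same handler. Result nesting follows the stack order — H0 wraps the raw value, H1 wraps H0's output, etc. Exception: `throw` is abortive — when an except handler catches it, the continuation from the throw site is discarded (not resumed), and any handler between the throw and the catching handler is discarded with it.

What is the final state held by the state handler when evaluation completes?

Answer: 8

Evaluation trace:
get @ H1 ⇒ 8
get @ H1 ⇒ 8
H0 returns (16, ())
H1 returns ((16, ()), 8)
H2 returns ((16, ()), 8)
= ((16, ()), 8)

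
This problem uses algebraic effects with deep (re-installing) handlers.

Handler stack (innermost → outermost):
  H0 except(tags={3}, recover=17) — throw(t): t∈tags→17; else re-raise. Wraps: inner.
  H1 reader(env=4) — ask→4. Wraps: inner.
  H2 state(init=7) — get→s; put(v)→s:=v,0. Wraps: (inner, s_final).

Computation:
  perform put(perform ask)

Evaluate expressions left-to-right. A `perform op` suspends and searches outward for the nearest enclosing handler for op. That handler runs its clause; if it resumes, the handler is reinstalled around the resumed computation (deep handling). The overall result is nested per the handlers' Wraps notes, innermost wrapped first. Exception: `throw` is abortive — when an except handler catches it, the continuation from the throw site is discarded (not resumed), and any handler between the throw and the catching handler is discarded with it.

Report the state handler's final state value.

Answer: 4

Working:
ask @ H1 ⇒ 4
put(4) @ H2 ⇒ s:=4
H0 returns 0
H1 returns 0
H2 returns (0, 4)
= (0, 4)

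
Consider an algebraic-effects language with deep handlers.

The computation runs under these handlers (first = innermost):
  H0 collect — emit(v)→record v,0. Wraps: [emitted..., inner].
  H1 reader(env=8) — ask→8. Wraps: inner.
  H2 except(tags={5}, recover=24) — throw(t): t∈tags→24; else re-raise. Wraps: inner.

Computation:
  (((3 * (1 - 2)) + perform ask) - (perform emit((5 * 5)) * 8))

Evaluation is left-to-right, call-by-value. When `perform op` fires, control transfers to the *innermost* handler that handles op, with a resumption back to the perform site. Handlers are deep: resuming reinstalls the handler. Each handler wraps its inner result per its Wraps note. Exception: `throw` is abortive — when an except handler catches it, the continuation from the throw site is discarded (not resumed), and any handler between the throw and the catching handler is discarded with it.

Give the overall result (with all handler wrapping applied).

Answer: [25, 5]

Working:
ask @ H1 ⇒ 8
emit(25) @ H0 ⇒ out+=25
H0 returns [25, 5]
H1 returns [25, 5]
H2 returns [25, 5]
= [25, 5]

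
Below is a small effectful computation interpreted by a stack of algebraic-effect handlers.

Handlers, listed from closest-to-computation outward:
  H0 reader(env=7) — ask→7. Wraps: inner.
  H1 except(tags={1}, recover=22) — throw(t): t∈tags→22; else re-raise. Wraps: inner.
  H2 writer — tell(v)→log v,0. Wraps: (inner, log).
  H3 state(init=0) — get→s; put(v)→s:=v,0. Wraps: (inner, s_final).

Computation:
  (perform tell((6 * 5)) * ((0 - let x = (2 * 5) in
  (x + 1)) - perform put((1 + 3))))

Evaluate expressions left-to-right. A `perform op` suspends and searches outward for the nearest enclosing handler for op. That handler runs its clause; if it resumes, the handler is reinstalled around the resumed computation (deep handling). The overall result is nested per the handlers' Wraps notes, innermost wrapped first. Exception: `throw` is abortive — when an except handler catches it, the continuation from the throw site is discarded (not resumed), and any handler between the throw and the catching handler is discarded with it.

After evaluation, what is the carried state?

Working:
tell(30) @ H2 ⇒ log+=30
put(4) @ H3 ⇒ s:=4
H0 returns 0
H1 returns 0
H2 returns (0, (30))
H3 returns ((0, (30)), 4)
= ((0, (30)), 4)

Answer: 4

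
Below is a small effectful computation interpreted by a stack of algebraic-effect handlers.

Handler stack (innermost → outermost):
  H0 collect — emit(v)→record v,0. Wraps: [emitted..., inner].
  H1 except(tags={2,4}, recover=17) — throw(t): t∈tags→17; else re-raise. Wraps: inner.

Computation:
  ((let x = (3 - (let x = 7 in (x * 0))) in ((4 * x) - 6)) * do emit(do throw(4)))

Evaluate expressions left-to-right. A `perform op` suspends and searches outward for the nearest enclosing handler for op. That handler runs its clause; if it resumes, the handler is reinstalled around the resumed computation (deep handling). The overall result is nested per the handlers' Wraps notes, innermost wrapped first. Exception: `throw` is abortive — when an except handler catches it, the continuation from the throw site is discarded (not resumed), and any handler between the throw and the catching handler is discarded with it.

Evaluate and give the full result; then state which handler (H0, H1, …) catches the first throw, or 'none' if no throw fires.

Answer: 17 ; first throw caught by: H1

Step-by-step:
throw(4) @ H1 caught ⇒ 17
= 17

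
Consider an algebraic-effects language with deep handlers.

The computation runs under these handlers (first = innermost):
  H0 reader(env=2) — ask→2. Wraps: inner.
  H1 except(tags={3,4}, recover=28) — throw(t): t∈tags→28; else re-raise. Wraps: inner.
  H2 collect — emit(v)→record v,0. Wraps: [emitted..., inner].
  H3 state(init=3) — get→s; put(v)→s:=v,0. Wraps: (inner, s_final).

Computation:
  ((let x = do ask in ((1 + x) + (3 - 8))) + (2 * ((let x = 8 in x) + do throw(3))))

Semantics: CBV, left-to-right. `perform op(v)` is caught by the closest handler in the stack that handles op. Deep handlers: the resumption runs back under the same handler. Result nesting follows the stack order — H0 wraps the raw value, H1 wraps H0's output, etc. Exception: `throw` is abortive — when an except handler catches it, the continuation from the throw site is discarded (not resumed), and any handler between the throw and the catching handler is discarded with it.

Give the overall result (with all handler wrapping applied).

Answer: ([28], 3)

Evaluation trace:
ask @ H0 ⇒ 2
throw(3) @ H1 caught ⇒ 28
H2 returns [28]
H3 returns ([28], 3)
= ([28], 3)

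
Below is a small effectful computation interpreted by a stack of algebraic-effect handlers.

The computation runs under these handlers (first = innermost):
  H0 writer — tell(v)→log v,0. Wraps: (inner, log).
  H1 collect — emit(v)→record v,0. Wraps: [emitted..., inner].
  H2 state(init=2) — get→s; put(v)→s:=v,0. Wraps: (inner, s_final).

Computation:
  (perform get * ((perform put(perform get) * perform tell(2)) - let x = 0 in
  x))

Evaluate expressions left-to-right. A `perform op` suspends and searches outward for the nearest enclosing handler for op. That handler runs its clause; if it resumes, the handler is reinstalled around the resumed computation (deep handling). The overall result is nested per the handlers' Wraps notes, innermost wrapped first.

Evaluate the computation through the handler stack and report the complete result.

Working:
get @ H2 ⇒ 2
get @ H2 ⇒ 2
put(2) @ H2 ⇒ s:=2
tell(2) @ H0 ⇒ log+=2
H0 returns (0, (2))
H1 returns [(0, (2))]
H2 returns ([(0, (2))], 2)
= ([(0, (2))], 2)

Answer: ([(0, (2))], 2)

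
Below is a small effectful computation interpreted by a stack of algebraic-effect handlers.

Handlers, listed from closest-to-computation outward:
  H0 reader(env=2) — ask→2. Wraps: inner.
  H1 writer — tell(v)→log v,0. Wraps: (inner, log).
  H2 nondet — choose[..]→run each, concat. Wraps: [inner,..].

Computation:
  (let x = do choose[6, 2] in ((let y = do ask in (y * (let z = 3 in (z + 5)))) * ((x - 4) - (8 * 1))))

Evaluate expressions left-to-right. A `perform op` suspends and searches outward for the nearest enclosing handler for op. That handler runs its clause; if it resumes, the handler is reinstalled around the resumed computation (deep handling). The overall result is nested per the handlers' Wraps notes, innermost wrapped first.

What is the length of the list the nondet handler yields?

Working:
choose[6, 2] @ H2
  branch[0] choose=6:
    ask @ H0 ⇒ 2
    H0 returns -96
    H1 returns (-96, ())
    H2 returns [(-96, ())]
  branch[1] choose=2:
    ask @ H0 ⇒ 2
    H0 returns -160
    H1 returns (-160, ())
    H2 returns [(-160, ())]
= [(-96, ()), (-160, ())]

Answer: 2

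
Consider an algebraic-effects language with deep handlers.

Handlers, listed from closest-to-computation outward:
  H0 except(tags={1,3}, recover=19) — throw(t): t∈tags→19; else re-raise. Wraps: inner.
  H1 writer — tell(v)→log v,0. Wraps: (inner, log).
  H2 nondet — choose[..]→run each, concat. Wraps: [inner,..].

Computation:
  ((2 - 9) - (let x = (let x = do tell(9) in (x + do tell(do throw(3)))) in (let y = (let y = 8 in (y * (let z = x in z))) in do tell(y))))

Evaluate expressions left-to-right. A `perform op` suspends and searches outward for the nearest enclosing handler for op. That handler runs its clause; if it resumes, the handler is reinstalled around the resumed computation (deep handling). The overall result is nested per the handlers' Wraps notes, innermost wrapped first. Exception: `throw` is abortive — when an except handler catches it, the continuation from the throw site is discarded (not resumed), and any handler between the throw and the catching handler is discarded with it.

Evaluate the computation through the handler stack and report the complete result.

Evaluation trace:
tell(9) @ H1 ⇒ log+=9
throw(3) @ H0 caught ⇒ 19
H1 returns (19, (9))
H2 returns [(19, (9))]
= [(19, (9))]

Answer: [(19, (9))]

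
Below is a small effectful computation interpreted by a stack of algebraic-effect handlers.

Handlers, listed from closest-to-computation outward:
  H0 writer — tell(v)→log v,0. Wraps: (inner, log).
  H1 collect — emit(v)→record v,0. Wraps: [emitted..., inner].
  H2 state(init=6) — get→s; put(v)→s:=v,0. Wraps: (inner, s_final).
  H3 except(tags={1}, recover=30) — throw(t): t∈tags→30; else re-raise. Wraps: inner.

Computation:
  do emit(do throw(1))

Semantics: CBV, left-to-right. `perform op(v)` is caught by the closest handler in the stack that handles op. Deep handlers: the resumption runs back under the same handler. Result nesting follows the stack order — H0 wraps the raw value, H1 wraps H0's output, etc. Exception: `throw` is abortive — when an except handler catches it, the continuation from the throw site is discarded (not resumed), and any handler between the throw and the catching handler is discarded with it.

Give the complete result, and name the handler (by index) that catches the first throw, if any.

Answer: 30 ; first throw caught by: H3

Evaluation trace:
throw(1) @ H3 caught ⇒ 30
= 30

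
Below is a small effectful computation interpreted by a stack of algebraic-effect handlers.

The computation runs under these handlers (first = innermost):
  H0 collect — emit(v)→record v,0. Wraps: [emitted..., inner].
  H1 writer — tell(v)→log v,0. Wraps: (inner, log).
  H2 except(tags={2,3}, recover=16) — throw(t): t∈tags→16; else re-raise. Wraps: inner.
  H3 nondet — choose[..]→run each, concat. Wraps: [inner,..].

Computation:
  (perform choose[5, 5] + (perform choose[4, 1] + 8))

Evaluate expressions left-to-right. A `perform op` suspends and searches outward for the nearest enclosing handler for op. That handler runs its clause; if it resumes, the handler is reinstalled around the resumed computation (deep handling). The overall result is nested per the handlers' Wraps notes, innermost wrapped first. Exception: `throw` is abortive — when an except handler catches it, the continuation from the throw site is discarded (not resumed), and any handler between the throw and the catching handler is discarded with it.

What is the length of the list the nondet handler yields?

Answer: 4

Step-by-step:
choose[5, 5] @ H3
  branch[0] choose=5:
    choose[4, 1] @ H3
      branch[0] choose=4:
        H0 returns [17]
        H1 returns ([17], ())
        H2 returns ([17], ())
        H3 returns [([17], ())]
      branch[1] choose=1:
        H0 returns [14]
        H1 returns ([14], ())
        H2 returns ([14], ())
        H3 returns [([14], ())]
  branch[1] choose=5:
    choose[4, 1] @ H3
      branch[0] choose=4:
        H0 returns [17]
        H1 returns ([17], ())
        H2 returns ([17], ())
        H3 returns [([17], ())]
      branch[1] choose=1:
        H0 returns [14]
        H1 returns ([14], ())
        H2 returns ([14], ())
        H3 returns [([14], ())]
= [([17], ()), ([14], ()), ([17], ()), ([14], ())]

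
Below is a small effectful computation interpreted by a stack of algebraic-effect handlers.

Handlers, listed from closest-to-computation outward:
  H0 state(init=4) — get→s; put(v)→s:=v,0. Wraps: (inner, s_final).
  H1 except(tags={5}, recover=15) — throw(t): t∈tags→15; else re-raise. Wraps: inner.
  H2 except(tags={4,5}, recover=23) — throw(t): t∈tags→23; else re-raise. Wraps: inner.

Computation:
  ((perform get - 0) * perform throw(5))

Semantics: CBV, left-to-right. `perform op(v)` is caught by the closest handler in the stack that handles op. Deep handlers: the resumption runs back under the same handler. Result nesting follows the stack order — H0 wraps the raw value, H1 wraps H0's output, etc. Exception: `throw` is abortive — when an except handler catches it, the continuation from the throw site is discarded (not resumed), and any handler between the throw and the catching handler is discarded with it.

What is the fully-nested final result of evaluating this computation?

Working:
get @ H0 ⇒ 4
throw(5) @ H1 caught ⇒ 15
H2 returns 15
= 15

Answer: 15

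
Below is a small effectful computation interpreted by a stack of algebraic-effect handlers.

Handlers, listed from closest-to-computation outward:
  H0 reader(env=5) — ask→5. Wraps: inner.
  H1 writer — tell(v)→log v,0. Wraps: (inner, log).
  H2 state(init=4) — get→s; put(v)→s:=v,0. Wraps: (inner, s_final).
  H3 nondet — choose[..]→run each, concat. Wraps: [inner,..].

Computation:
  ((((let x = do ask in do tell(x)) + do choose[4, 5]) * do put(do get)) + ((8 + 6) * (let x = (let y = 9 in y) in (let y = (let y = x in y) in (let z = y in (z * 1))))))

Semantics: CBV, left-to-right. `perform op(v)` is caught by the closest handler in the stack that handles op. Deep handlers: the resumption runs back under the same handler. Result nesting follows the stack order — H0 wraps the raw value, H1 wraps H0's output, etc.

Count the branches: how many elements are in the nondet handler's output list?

Answer: 2

Step-by-step:
ask @ H0 ⇒ 5
tell(5) @ H1 ⇒ log+=5
choose[4, 5] @ H3
  branch[0] choose=4:
    get @ H2 ⇒ 4
    put(4) @ H2 ⇒ s:=4
    H0 returns 126
    H1 returns (126, (5))
    H2 returns ((126, (5)), 4)
    H3 returns [((126, (5)), 4)]
  branch[1] choose=5:
    get @ H2 ⇒ 4
    put(4) @ H2 ⇒ s:=4
    H0 returns 126
    H1 returns (126, (5))
    H2 returns ((126, (5)), 4)
    H3 returns [((126, (5)), 4)]
= [((126, (5)), 4), ((126, (5)), 4)]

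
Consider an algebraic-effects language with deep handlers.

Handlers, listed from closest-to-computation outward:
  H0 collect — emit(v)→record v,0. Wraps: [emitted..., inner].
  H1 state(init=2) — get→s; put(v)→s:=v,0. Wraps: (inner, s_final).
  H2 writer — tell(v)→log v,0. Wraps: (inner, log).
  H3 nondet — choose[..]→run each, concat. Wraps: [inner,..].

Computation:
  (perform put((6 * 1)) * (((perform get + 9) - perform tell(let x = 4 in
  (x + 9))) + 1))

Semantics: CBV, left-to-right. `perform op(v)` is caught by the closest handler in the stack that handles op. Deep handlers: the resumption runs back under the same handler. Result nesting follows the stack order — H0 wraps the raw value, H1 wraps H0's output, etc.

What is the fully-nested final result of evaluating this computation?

Answer: [(([0], 6), (13))]

Evaluation trace:
put(6) @ H1 ⇒ s:=6
get @ H1 ⇒ 6
tell(13) @ H2 ⇒ log+=13
H0 returns [0]
H1 returns ([0], 6)
H2 returns (([0], 6), (13))
H3 returns [(([0], 6), (13))]
= [(([0], 6), (13))]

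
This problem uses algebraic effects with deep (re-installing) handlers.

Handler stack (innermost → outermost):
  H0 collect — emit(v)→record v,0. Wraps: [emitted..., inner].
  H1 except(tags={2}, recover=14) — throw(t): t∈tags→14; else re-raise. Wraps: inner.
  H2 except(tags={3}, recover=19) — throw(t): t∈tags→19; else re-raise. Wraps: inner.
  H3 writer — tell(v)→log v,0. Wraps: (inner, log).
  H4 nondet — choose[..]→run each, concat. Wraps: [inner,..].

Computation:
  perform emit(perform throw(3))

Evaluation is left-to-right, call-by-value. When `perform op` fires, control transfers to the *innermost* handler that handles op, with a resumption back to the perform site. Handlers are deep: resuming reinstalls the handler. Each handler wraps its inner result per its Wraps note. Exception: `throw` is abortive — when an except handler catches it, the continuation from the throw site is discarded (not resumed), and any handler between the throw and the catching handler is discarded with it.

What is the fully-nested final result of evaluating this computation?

Answer: [(19, ())]

Evaluation trace:
throw(3) @ H1 re-raised
throw(3) @ H2 caught ⇒ 19
H3 returns (19, ())
H4 returns [(19, ())]
= [(19, ())]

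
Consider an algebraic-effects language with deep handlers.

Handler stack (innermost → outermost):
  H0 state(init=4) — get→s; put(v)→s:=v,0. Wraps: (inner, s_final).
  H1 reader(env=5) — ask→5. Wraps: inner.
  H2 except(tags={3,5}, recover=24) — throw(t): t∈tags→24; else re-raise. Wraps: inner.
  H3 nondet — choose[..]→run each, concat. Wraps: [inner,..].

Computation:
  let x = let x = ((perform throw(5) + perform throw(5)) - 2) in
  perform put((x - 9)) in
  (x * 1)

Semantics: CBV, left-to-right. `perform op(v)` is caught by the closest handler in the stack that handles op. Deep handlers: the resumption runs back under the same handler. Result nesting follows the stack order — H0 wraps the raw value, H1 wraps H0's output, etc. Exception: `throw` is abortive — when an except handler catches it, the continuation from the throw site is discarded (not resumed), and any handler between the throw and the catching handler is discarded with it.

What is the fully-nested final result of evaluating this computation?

Evaluation trace:
throw(5) @ H2 caught ⇒ 24
H3 returns [24]
= [24]

Answer: [24]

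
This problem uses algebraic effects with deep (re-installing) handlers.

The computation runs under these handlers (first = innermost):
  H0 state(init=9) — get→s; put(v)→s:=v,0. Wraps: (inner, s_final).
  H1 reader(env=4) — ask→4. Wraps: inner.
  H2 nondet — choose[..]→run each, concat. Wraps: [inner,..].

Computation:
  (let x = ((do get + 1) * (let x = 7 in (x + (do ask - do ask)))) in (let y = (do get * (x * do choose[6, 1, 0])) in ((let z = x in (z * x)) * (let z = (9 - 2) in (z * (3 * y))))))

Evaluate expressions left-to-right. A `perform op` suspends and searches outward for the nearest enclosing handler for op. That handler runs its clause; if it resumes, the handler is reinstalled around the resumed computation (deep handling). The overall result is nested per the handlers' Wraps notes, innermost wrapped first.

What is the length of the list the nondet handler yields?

Working:
get @ H0 ⇒ 9
ask @ H1 ⇒ 4
ask @ H1 ⇒ 4
get @ H0 ⇒ 9
choose[6, 1, 0] @ H2
  branch[0] choose=6:
    H0 returns (388962000, 9)
    H1 returns (388962000, 9)
    H2 returns [(388962000, 9)]
  branch[1] choose=1:
    H0 returns (64827000, 9)
    H1 returns (64827000, 9)
    H2 returns [(64827000, 9)]
  branch[2] choose=0:
    H0 returns (0, 9)
    H1 returns (0, 9)
    H2 returns [(0, 9)]
= [(388962000, 9), (64827000, 9), (0, 9)]

Answer: 3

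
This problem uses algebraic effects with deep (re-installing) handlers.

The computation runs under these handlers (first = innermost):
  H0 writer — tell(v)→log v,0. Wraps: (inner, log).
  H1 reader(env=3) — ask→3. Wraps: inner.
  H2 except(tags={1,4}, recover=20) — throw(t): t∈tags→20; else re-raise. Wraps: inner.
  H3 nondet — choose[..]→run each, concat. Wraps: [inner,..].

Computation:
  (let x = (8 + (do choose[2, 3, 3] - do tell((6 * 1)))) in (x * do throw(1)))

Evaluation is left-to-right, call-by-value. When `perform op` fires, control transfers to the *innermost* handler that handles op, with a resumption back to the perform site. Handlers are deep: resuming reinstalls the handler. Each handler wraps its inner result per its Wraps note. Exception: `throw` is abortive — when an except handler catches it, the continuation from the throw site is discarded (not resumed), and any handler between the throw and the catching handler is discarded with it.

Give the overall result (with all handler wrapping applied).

Working:
choose[2, 3, 3] @ H3
  branch[0] choose=2:
    tell(6) @ H0 ⇒ log+=6
    throw(1) @ H2 caught ⇒ 20
    H3 returns [20]
  branch[1] choose=3:
    tell(6) @ H0 ⇒ log+=6
    throw(1) @ H2 caught ⇒ 20
    H3 returns [20]
  branch[2] choose=3:
    tell(6) @ H0 ⇒ log+=6
    throw(1) @ H2 caught ⇒ 20
    H3 returns [20]
= [20, 20, 20]

Answer: [20, 20, 20]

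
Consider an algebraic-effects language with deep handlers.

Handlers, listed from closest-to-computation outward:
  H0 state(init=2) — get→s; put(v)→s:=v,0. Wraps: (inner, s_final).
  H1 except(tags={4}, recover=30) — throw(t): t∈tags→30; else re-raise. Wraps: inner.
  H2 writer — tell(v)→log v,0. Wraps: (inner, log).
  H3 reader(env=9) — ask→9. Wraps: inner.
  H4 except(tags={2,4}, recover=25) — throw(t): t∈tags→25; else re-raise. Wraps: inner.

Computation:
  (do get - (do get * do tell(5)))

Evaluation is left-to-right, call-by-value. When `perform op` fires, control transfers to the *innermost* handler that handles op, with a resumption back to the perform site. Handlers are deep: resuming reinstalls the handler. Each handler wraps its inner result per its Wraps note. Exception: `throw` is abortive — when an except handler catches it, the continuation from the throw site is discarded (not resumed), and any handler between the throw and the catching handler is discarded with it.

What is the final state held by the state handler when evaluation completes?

Answer: 2

Evaluation trace:
get @ H0 ⇒ 2
get @ H0 ⇒ 2
tell(5) @ H2 ⇒ log+=5
H0 returns (2, 2)
H1 returns (2, 2)
H2 returns ((2, 2), (5))
H3 returns ((2, 2), (5))
H4 returns ((2, 2), (5))
= ((2, 2), (5))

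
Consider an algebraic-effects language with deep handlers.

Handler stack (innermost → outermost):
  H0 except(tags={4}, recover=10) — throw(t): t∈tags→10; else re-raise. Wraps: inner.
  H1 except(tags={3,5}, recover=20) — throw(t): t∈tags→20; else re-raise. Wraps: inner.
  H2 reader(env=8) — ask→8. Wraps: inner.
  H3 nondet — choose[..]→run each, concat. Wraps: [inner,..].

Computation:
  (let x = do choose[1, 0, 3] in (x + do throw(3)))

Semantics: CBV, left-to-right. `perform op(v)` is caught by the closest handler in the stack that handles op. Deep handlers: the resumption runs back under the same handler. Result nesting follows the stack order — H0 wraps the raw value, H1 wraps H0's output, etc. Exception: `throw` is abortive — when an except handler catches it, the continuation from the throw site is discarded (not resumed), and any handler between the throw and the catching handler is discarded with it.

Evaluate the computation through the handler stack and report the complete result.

Answer: [20, 20, 20]

Step-by-step:
choose[1, 0, 3] @ H3
  branch[0] choose=1:
    throw(3) @ H0 re-raised
    throw(3) @ H1 caught ⇒ 20
    H2 returns 20
    H3 returns [20]
  branch[1] choose=0:
    throw(3) @ H0 re-raised
    throw(3) @ H1 caught ⇒ 20
    H2 returns 20
    H3 returns [20]
  branch[2] choose=3:
    throw(3) @ H0 re-raised
    throw(3) @ H1 caught ⇒ 20
    H2 returns 20
    H3 returns [20]
= [20, 20, 20]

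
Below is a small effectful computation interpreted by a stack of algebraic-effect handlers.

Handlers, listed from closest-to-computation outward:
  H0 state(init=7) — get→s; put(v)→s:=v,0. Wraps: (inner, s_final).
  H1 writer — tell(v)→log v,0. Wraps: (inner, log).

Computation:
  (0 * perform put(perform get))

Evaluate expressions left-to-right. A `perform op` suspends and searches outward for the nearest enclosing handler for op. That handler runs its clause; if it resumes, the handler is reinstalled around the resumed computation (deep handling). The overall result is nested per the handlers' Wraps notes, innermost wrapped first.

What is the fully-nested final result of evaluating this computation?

Working:
get @ H0 ⇒ 7
put(7) @ H0 ⇒ s:=7
H0 returns (0, 7)
H1 returns ((0, 7), ())
= ((0, 7), ())

Answer: ((0, 7), ())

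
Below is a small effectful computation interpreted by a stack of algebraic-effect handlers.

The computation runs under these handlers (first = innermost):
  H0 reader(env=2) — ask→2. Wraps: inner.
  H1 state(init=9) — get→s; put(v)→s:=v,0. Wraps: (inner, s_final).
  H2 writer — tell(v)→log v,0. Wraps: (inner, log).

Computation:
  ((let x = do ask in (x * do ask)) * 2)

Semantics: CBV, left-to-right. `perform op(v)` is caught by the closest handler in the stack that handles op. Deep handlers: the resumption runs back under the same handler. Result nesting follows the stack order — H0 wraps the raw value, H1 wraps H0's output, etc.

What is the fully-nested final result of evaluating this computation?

Answer: ((8, 9), ())

Working:
ask @ H0 ⇒ 2
ask @ H0 ⇒ 2
H0 returns 8
H1 returns (8, 9)
H2 returns ((8, 9), ())
= ((8, 9), ())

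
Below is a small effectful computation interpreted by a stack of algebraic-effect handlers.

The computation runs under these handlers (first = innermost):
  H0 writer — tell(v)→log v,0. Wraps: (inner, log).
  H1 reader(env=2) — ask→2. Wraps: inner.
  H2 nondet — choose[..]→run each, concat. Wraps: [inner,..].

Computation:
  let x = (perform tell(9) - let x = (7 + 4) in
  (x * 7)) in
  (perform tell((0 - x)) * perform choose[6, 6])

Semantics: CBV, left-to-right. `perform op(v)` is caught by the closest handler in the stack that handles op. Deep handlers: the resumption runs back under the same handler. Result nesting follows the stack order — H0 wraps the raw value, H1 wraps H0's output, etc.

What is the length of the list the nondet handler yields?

Working:
tell(9) @ H0 ⇒ log+=9
tell(77) @ H0 ⇒ log+=77
choose[6, 6] @ H2
  branch[0] choose=6:
    H0 returns (0, (9, 77))
    H1 returns (0, (9, 77))
    H2 returns [(0, (9, 77))]
  branch[1] choose=6:
    H0 returns (0, (9, 77))
    H1 returns (0, (9, 77))
    H2 returns [(0, (9, 77))]
= [(0, (9, 77)), (0, (9, 77))]

Answer: 2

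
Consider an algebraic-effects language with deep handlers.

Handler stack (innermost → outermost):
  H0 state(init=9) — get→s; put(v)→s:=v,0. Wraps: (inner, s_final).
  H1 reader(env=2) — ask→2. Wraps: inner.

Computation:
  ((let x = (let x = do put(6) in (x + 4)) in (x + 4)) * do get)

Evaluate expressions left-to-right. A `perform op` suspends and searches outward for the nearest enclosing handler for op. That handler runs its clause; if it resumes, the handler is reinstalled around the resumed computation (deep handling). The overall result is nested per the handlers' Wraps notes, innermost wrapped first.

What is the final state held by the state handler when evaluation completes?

Answer: 6

Working:
put(6) @ H0 ⇒ s:=6
get @ H0 ⇒ 6
H0 returns (48, 6)
H1 returns (48, 6)
= (48, 6)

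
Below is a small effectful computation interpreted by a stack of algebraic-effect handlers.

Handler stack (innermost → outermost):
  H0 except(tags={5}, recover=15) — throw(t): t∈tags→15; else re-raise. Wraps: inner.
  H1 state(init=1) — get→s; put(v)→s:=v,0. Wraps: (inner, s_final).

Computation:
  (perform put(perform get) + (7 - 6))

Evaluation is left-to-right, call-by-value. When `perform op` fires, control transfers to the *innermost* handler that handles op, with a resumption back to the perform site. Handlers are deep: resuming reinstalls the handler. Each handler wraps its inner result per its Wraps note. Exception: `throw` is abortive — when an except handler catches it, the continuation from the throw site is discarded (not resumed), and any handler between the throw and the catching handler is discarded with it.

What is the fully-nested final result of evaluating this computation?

Answer: (1, 1)

Step-by-step:
get @ H1 ⇒ 1
put(1) @ H1 ⇒ s:=1
H0 returns 1
H1 returns (1, 1)
= (1, 1)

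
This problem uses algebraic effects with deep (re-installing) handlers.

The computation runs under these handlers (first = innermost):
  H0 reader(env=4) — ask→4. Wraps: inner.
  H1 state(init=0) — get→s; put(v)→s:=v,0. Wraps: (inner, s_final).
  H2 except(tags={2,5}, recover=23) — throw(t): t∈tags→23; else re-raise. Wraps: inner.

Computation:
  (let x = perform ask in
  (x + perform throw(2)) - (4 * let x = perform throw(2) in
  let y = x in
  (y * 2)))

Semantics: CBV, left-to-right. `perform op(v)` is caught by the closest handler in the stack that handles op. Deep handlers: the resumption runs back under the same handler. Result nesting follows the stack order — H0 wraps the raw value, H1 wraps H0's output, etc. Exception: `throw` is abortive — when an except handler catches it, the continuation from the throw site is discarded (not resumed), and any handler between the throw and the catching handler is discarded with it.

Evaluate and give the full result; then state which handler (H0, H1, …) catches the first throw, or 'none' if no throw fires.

Working:
ask @ H0 ⇒ 4
throw(2) @ H2 caught ⇒ 23
= 23

Answer: 23 ; first throw caught by: H2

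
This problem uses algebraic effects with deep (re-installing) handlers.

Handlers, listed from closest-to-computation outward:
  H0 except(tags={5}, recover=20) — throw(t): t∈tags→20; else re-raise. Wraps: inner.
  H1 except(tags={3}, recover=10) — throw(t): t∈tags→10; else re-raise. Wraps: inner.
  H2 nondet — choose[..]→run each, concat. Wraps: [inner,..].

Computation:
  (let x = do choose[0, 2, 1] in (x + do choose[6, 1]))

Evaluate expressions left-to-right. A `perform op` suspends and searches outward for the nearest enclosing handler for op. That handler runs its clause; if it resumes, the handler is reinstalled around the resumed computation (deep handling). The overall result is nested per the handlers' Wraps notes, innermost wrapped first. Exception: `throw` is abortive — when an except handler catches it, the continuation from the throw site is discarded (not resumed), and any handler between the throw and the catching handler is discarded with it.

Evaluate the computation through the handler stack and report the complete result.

Step-by-step:
choose[0, 2, 1] @ H2
  branch[0] choose=0:
    choose[6, 1] @ H2
      branch[0] choose=6:
        H0 returns 6
        H1 returns 6
        H2 returns [6]
      branch[1] choose=1:
        H0 returns 1
        H1 returns 1
        H2 returns [1]
  branch[1] choose=2:
    choose[6, 1] @ H2
      branch[0] choose=6:
        H0 returns 8
        H1 returns 8
        H2 returns [8]
      branch[1] choose=1:
        H0 returns 3
        H1 returns 3
        H2 returns [3]
  branch[2] choose=1:
    choose[6, 1] @ H2
      branch[0] choose=6:
        H0 returns 7
        H1 returns 7
        H2 returns [7]
      branch[1] choose=1:
        H0 returns 2
        H1 returns 2
        H2 returns [2]
= [6, 1, 8, 3, 7, 2]

Answer: [6, 1, 8, 3, 7, 2]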